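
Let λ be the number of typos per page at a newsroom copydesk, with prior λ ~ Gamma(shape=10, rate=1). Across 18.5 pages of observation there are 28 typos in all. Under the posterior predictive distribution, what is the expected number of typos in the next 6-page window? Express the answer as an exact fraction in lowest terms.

Total count 28 over total exposure 18.5 pages.
Posterior: α' = 10 + 28 = 38, β' = 1 + 18.5 = 39/2.
Predictive mean over a 6-page window = T·E[λ|data] = 6·38/(39/2) = 152/13.

152/13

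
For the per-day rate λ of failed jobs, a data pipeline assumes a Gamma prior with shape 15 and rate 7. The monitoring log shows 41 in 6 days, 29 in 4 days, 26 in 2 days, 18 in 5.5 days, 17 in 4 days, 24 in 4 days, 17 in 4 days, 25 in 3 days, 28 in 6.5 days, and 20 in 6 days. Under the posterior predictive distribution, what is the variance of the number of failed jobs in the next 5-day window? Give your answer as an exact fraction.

Total count: 41 + 29 + 26 + 18 + 17 + 24 + 17 + 25 + 28 + 20 = 245.
Total exposure: 6 + 4 + 2 + 5.5 + 4 + 4 + 4 + 3 + 6.5 + 6 = 45 days.
By Gamma–Poisson conjugacy, the posterior is Gamma(α + Σx, β + Σt) = Gamma(15 + 245, 7 + 45) = Gamma(260, 52).
The posterior predictive for a window of length T is Negative Binomial with variance T·α'·(β'+T)/β'² = 5·260·57/2704 = 1425/52.

1425/52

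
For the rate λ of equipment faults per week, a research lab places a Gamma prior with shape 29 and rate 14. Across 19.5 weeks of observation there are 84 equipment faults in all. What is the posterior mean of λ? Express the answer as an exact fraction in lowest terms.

226/67

Total count 84 over total exposure 19.5 weeks.
Conjugate update: add total count to the shape and total exposure to the rate, giving Gamma(113, 67/2).
Posterior mean = α'/β' = 113/(67/2) = 226/67.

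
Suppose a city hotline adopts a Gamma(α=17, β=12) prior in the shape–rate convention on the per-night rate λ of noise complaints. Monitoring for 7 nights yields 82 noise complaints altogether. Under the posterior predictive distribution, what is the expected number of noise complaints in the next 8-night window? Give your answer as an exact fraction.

792/19

Total count 82 over total exposure 7 nights.
Posterior: α' = 17 + 82 = 99, β' = 12 + 7 = 19.
Predictive mean over an 8-night window = T·E[λ|data] = 8·99/19 = 792/19.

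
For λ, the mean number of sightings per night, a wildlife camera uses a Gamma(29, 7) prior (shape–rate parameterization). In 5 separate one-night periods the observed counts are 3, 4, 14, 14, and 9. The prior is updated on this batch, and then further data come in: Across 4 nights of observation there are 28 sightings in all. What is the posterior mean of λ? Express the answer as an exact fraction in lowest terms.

Total count: 3 + 4 + 14 + 14 + 9 = 44.
Total exposure: 5 nights.
After the first batch: Gamma(29 + 44, 7 + 5) = Gamma(73, 12).
Total count 28 over total exposure 4 nights.
After the second batch: Gamma(73 + 28, 12 + 4) = Gamma(101, 16).
Posterior mean = α'/β' = 101/16.

101/16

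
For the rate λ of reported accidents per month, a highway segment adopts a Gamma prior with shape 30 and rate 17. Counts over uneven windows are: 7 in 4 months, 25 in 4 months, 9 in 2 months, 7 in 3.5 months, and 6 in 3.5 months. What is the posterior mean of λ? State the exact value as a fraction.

42/17

Total count: 7 + 25 + 9 + 7 + 6 = 54.
Total exposure: 4 + 4 + 2 + 3.5 + 3.5 = 17 months.
Gamma(α, β) with Poisson data over total exposure Σt gives posterior Gamma(α+Σx, β+Σt) = Gamma(84, 34).
Posterior mean = α'/β' = 84/34 = 42/17.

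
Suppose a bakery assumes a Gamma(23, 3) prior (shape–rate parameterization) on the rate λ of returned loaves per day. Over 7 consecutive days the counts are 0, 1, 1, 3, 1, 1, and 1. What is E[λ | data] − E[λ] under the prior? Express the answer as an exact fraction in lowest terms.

-137/30

Total count: 0 + 1 + 1 + 3 + 1 + 1 + 1 = 8.
Total exposure: 7 days.
Posterior: α' = 23 + 8 = 31, β' = 3 + 7 = 10.
Posterior mean = 31/10 = 31/10; prior mean = 23/3 = 23/3. Difference = 31/10 − 23/3 = -137/30.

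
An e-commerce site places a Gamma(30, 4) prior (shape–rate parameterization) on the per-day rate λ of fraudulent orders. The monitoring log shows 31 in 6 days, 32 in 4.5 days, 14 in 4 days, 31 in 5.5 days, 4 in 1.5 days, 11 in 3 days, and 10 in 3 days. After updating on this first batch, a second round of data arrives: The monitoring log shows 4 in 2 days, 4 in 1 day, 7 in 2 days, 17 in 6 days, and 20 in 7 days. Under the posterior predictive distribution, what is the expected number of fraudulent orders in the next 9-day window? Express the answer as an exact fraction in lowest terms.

Total count: 31 + 32 + 14 + 31 + 4 + 11 + 10 = 133.
Total exposure: 6 + 4.5 + 4 + 5.5 + 1.5 + 3 + 3 = 27.5 days.
After the first batch: Gamma(30 + 133, 4 + 27.5) = Gamma(163, 63/2).
Total count: 4 + 4 + 7 + 17 + 20 = 52.
Total exposure: 2 + 1 + 2 + 6 + 7 = 18 days.
After the second batch: Gamma(163 + 52, 63/2 + 18) = Gamma(215, 99/2).
Predictive mean over a 9-day window = T·E[λ|data] = 9·215/(99/2) = 430/11.

430/11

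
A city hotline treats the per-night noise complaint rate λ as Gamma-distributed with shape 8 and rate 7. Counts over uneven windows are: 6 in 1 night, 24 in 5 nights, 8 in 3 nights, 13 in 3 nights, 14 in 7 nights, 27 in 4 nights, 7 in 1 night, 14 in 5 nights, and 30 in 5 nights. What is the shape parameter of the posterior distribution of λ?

Total count: 6 + 24 + 8 + 13 + 14 + 27 + 7 + 14 + 30 = 143.
Total exposure: 1 + 5 + 3 + 3 + 7 + 4 + 1 + 5 + 5 = 34 nights.
Posterior: α' = 8 + 143 = 151, β' = 7 + 34 = 41.

151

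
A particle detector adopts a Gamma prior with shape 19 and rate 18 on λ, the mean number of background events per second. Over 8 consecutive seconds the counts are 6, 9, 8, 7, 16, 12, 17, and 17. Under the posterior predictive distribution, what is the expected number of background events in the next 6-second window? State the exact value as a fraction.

333/13

Total count: 6 + 9 + 8 + 7 + 16 + 12 + 17 + 17 = 92.
Total exposure: 8 seconds.
Gamma(α, β) with Poisson data over total exposure Σt gives posterior Gamma(α+Σx, β+Σt) = Gamma(111, 26).
Predictive mean over a 6-second window = T·E[λ|data] = 6·111/26 = 333/13.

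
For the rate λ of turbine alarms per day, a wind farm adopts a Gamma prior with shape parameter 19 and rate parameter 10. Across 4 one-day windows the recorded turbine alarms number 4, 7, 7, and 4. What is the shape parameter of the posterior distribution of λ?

Total count: 4 + 7 + 7 + 4 = 22.
Total exposure: 4 days.
The Gamma prior is conjugate for the Poisson rate, so λ | data ~ Gamma(19+22, 10+4) = Gamma(41, 14).

41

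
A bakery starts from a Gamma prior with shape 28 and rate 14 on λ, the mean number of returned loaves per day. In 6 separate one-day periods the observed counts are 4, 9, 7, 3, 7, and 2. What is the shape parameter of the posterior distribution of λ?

Total count: 4 + 9 + 7 + 3 + 7 + 2 = 32.
Total exposure: 6 days.
Gamma(α, β) with Poisson data over total exposure Σt gives posterior Gamma(α+Σx, β+Σt) = Gamma(60, 20).

60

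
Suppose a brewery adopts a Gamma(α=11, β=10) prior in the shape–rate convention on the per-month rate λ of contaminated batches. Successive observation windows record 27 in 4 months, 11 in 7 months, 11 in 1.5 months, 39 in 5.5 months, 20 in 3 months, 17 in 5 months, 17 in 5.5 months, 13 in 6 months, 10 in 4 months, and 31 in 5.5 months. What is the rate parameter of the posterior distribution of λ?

57

Total count: 27 + 11 + 11 + 39 + 20 + 17 + 17 + 13 + 10 + 31 = 196.
Total exposure: 4 + 7 + 1.5 + 5.5 + 3 + 5 + 5.5 + 6 + 4 + 5.5 = 47 months.
Gamma(α, β) with Poisson data over total exposure Σt gives posterior Gamma(α+Σx, β+Σt) = Gamma(207, 57).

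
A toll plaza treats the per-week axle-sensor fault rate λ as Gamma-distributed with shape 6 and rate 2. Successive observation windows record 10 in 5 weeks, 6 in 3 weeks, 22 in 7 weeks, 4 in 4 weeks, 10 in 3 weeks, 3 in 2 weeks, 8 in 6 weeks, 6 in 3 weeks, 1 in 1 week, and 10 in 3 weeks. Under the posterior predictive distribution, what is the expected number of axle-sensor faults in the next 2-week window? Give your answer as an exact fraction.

172/39

Total count: 10 + 6 + 22 + 4 + 10 + 3 + 8 + 6 + 1 + 10 = 80.
Total exposure: 5 + 3 + 7 + 4 + 3 + 2 + 6 + 3 + 1 + 3 = 37 weeks.
By Gamma–Poisson conjugacy, the posterior is Gamma(α + Σx, β + Σt) = Gamma(6 + 80, 2 + 37) = Gamma(86, 39).
Predictive mean over a 2-week window = T·E[λ|data] = 2·86/39 = 172/39.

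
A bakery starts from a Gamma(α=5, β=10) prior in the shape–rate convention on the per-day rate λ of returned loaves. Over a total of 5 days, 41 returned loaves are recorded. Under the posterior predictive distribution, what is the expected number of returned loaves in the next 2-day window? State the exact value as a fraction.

Total count 41 over total exposure 5 days.
Conjugate update: add total count to the shape and total exposure to the rate, giving Gamma(46, 15).
Predictive mean over a 2-day window = T·E[λ|data] = 2·46/15 = 92/15.

92/15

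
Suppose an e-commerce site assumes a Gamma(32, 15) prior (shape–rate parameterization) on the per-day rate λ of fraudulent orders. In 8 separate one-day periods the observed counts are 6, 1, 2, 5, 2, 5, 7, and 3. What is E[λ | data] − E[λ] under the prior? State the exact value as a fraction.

209/345

Total count: 6 + 1 + 2 + 5 + 2 + 5 + 7 + 3 = 31.
Total exposure: 8 days.
Gamma(α, β) with Poisson data over total exposure Σt gives posterior Gamma(α+Σx, β+Σt) = Gamma(63, 23).
Posterior mean = 63/23 = 63/23; prior mean = 32/15 = 32/15. Difference = 63/23 − 32/15 = 209/345.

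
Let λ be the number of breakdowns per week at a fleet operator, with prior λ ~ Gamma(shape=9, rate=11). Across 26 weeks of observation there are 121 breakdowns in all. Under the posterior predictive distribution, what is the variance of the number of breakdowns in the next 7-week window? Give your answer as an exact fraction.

Total count 121 over total exposure 26 weeks.
By Gamma–Poisson conjugacy, the posterior is Gamma(α + Σx, β + Σt) = Gamma(9 + 121, 11 + 26) = Gamma(130, 37).
The posterior predictive for a window of length T is Negative Binomial with variance T·α'·(β'+T)/β'² = 7·130·44/1369 = 40040/1369.

40040/1369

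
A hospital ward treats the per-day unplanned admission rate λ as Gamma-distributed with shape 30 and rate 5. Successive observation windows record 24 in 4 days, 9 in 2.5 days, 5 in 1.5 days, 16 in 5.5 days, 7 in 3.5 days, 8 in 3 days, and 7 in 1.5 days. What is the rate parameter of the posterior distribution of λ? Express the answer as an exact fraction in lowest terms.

53/2

Total count: 24 + 9 + 5 + 16 + 7 + 8 + 7 = 76.
Total exposure: 4 + 2.5 + 1.5 + 5.5 + 3.5 + 3 + 1.5 = 21.5 days.
By Gamma–Poisson conjugacy, the posterior is Gamma(α + Σx, β + Σt) = Gamma(30 + 76, 5 + 21.5) = Gamma(106, 53/2).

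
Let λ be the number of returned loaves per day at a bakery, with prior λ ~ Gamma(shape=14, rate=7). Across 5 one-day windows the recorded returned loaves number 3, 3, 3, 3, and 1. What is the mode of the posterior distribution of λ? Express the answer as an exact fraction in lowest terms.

13/6

Total count: 3 + 3 + 3 + 3 + 1 = 13.
Total exposure: 5 days.
By Gamma–Poisson conjugacy, the posterior is Gamma(α + Σx, β + Σt) = Gamma(14 + 13, 7 + 5) = Gamma(27, 12).
Posterior mode = (α'−1)/β' = 26/12 = 13/6.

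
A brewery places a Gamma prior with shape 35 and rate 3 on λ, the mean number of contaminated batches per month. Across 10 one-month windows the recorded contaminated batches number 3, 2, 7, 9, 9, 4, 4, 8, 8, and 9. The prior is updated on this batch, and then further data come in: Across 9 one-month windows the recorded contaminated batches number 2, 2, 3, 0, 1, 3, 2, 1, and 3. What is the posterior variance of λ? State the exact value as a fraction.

Total count: 3 + 2 + 7 + 9 + 9 + 4 + 4 + 8 + 8 + 9 = 63.
Total exposure: 10 months.
After the first batch: Gamma(35 + 63, 3 + 10) = Gamma(98, 13).
Total count: 2 + 2 + 3 + 0 + 1 + 3 + 2 + 1 + 3 = 17.
Total exposure: 9 months.
After the second batch: Gamma(98 + 17, 13 + 9) = Gamma(115, 22).
Posterior variance = α'/β'² = 115/484.

115/484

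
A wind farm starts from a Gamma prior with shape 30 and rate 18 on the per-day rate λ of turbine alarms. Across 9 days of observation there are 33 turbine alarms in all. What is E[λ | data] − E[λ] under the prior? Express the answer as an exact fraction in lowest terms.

Total count 33 over total exposure 9 days.
Conjugate update: add total count to the shape and total exposure to the rate, giving Gamma(63, 27).
Posterior mean = 63/27 = 7/3; prior mean = 30/18 = 5/3. Difference = 7/3 − 5/3 = 2/3.

2/3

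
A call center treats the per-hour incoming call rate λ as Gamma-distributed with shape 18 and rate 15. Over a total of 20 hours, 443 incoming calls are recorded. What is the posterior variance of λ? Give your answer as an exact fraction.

Total count 443 over total exposure 20 hours.
Conjugate update: add total count to the shape and total exposure to the rate, giving Gamma(461, 35).
Posterior variance = α'/β'² = 461/1225.

461/1225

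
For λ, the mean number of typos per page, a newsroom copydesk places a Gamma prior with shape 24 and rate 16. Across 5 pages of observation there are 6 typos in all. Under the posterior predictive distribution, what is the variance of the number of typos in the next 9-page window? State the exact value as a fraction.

Total count 6 over total exposure 5 pages.
Conjugate update: add total count to the shape and total exposure to the rate, giving Gamma(30, 21).
The posterior predictive for a window of length T is Negative Binomial with variance T·α'·(β'+T)/β'² = 9·30·30/441 = 900/49.

900/49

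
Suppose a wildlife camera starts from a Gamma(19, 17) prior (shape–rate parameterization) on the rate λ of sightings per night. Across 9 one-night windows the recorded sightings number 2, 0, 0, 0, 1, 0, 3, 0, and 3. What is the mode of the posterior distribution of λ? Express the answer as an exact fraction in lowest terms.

27/26

Total count: 2 + 0 + 0 + 0 + 1 + 0 + 3 + 0 + 3 = 9.
Total exposure: 9 nights.
The Gamma prior is conjugate for the Poisson rate, so λ | data ~ Gamma(19+9, 17+9) = Gamma(28, 26).
Posterior mode = (α'−1)/β' = 27/26.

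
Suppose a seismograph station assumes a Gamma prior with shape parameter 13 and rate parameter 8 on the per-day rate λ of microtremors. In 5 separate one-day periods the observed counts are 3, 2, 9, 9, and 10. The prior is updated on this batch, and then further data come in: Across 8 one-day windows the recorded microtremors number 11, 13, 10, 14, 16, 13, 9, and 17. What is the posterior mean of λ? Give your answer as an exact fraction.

Total count: 3 + 2 + 9 + 9 + 10 = 33.
Total exposure: 5 days.
After the first batch: Gamma(13 + 33, 8 + 5) = Gamma(46, 13).
Total count: 11 + 13 + 10 + 14 + 16 + 13 + 9 + 17 = 103.
Total exposure: 8 days.
After the second batch: Gamma(46 + 103, 13 + 8) = Gamma(149, 21).
Posterior mean = α'/β' = 149/21.

149/21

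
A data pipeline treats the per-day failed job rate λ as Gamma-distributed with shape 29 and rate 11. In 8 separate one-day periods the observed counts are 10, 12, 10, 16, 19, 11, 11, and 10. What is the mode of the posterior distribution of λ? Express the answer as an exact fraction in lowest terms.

Total count: 10 + 12 + 10 + 16 + 19 + 11 + 11 + 10 = 99.
Total exposure: 8 days.
Conjugate update: add total count to the shape and total exposure to the rate, giving Gamma(128, 19).
Posterior mode = (α'−1)/β' = 127/19.

127/19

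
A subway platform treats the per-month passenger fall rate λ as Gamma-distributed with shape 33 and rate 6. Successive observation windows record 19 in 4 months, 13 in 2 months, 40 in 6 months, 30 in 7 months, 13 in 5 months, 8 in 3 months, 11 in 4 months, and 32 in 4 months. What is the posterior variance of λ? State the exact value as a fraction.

Total count: 19 + 13 + 40 + 30 + 13 + 8 + 11 + 32 = 166.
Total exposure: 4 + 2 + 6 + 7 + 5 + 3 + 4 + 4 = 35 months.
Conjugate update: add total count to the shape and total exposure to the rate, giving Gamma(199, 41).
Posterior variance = α'/β'² = 199/1681.

199/1681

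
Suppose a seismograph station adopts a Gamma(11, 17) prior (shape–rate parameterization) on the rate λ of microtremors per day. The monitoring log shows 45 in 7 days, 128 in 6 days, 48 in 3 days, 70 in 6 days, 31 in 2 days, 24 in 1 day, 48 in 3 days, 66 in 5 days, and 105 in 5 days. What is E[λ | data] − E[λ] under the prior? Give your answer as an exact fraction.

Total count: 45 + 128 + 48 + 70 + 31 + 24 + 48 + 66 + 105 = 565.
Total exposure: 7 + 6 + 3 + 6 + 2 + 1 + 3 + 5 + 5 = 38 days.
Gamma(α, β) with Poisson data over total exposure Σt gives posterior Gamma(α+Σx, β+Σt) = Gamma(576, 55).
Posterior mean = 576/55 = 576/55; prior mean = 11/17 = 11/17. Difference = 576/55 − 11/17 = 9187/935.

9187/935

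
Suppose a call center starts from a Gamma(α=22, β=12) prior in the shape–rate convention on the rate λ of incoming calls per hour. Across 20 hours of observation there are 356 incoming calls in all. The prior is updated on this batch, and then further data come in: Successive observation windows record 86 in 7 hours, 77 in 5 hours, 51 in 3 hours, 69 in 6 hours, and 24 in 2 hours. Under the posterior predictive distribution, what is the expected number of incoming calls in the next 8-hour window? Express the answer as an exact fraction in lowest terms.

1096/11

Total count 356 over total exposure 20 hours.
After the first batch: Gamma(22 + 356, 12 + 20) = Gamma(378, 32).
Total count: 86 + 77 + 51 + 69 + 24 = 307.
Total exposure: 7 + 5 + 3 + 6 + 2 = 23 hours.
After the second batch: Gamma(378 + 307, 32 + 23) = Gamma(685, 55).
Predictive mean over an 8-hour window = T·E[λ|data] = 8·685/55 = 1096/11.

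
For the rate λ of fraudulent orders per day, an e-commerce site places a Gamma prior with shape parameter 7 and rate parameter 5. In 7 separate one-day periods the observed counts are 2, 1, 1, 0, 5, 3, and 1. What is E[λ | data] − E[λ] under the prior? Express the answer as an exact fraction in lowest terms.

Total count: 2 + 1 + 1 + 0 + 5 + 3 + 1 = 13.
Total exposure: 7 days.
Posterior: α' = 7 + 13 = 20, β' = 5 + 7 = 12.
Posterior mean = 20/12 = 5/3; prior mean = 7/5 = 7/5. Difference = 5/3 − 7/5 = 4/15.

4/15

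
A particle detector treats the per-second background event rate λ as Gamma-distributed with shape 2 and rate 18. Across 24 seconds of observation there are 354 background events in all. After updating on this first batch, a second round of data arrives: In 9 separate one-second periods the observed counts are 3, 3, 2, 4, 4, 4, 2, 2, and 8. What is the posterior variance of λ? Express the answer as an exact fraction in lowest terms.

Total count 354 over total exposure 24 seconds.
After the first batch: Gamma(2 + 354, 18 + 24) = Gamma(356, 42).
Total count: 3 + 3 + 2 + 4 + 4 + 4 + 2 + 2 + 8 = 32.
Total exposure: 9 seconds.
After the second batch: Gamma(356 + 32, 42 + 9) = Gamma(388, 51).
Posterior variance = α'/β'² = 388/2601.

388/2601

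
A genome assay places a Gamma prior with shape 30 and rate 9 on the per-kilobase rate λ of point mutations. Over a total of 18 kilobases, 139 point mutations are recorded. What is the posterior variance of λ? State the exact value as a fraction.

169/729

Total count 139 over total exposure 18 kilobases.
Posterior: α' = 30 + 139 = 169, β' = 9 + 18 = 27.
Posterior variance = α'/β'² = 169/729.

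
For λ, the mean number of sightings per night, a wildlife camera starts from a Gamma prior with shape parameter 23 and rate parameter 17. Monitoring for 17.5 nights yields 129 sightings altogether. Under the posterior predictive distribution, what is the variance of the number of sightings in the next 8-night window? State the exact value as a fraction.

206720/4761

Total count 129 over total exposure 17.5 nights.
The Gamma prior is conjugate for the Poisson rate, so λ | data ~ Gamma(23+129, 17+17.5) = Gamma(152, 69/2).
The posterior predictive for a window of length T is Negative Binomial with variance T·α'·(β'+T)/β'² = 8·152·(85/2)/(4761/4) = 206720/4761.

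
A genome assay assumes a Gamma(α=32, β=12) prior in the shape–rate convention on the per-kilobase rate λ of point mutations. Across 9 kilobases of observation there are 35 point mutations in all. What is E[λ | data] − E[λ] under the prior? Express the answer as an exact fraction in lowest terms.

Total count 35 over total exposure 9 kilobases.
Posterior: α' = 32 + 35 = 67, β' = 12 + 9 = 21.
Posterior mean = 67/21 = 67/21; prior mean = 32/12 = 8/3. Difference = 67/21 − 8/3 = 11/21.

11/21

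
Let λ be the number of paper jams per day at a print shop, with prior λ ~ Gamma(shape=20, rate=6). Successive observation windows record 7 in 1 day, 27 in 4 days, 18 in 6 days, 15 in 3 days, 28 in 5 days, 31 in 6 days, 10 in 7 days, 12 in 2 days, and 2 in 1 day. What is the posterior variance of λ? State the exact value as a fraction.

170/1681

Total count: 7 + 27 + 18 + 15 + 28 + 31 + 10 + 12 + 2 = 150.
Total exposure: 1 + 4 + 6 + 3 + 5 + 6 + 7 + 2 + 1 = 35 days.
Gamma(α, β) with Poisson data over total exposure Σt gives posterior Gamma(α+Σx, β+Σt) = Gamma(170, 41).
Posterior variance = α'/β'² = 170/1681.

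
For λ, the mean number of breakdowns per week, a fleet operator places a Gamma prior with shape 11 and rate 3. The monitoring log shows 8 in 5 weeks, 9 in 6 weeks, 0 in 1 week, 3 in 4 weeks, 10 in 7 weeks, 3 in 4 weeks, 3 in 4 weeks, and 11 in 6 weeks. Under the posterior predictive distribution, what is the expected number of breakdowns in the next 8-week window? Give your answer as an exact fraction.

Total count: 8 + 9 + 0 + 3 + 10 + 3 + 3 + 11 = 47.
Total exposure: 5 + 6 + 1 + 4 + 7 + 4 + 4 + 6 = 37 weeks.
By Gamma–Poisson conjugacy, the posterior is Gamma(α + Σx, β + Σt) = Gamma(11 + 47, 3 + 37) = Gamma(58, 40).
Predictive mean over an 8-week window = T·E[λ|data] = 8·58/40 = 58/5.

58/5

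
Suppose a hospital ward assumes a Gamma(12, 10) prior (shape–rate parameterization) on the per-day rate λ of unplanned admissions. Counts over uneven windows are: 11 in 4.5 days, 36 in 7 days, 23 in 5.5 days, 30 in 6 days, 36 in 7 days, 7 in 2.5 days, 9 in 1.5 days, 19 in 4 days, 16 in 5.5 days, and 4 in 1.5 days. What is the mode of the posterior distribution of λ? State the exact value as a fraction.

202/55

Total count: 11 + 36 + 23 + 30 + 36 + 7 + 9 + 19 + 16 + 4 = 191.
Total exposure: 4.5 + 7 + 5.5 + 6 + 7 + 2.5 + 1.5 + 4 + 5.5 + 1.5 = 45 days.
By Gamma–Poisson conjugacy, the posterior is Gamma(α + Σx, β + Σt) = Gamma(12 + 191, 10 + 45) = Gamma(203, 55).
Posterior mode = (α'−1)/β' = 202/55.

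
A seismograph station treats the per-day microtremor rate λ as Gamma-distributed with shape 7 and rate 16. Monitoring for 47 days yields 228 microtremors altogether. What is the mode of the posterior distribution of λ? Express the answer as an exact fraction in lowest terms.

26/7

Total count 228 over total exposure 47 days.
The Gamma prior is conjugate for the Poisson rate, so λ | data ~ Gamma(7+228, 16+47) = Gamma(235, 63).
Posterior mode = (α'−1)/β' = 234/63 = 26/7.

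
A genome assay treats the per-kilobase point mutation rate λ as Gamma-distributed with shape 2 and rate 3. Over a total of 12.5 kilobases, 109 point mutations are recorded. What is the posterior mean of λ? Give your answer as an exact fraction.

222/31

Total count 109 over total exposure 12.5 kilobases.
Gamma(α, β) with Poisson data over total exposure Σt gives posterior Gamma(α+Σx, β+Σt) = Gamma(111, 31/2).
Posterior mean = α'/β' = 111/(31/2) = 222/31.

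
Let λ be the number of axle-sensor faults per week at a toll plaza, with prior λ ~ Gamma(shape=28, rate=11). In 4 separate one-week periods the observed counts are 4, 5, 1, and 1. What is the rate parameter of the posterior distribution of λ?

15

Total count: 4 + 5 + 1 + 1 = 11.
Total exposure: 4 weeks.
Gamma(α, β) with Poisson data over total exposure Σt gives posterior Gamma(α+Σx, β+Σt) = Gamma(39, 15).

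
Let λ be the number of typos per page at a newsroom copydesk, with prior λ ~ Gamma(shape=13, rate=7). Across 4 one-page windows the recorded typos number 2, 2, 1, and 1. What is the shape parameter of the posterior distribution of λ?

Total count: 2 + 2 + 1 + 1 = 6.
Total exposure: 4 pages.
The Gamma prior is conjugate for the Poisson rate, so λ | data ~ Gamma(13+6, 7+4) = Gamma(19, 11).

19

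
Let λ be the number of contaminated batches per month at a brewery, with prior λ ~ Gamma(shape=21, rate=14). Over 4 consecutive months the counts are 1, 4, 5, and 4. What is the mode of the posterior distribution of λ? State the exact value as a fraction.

Total count: 1 + 4 + 5 + 4 = 14.
Total exposure: 4 months.
Conjugate update: add total count to the shape and total exposure to the rate, giving Gamma(35, 18).
Posterior mode = (α'−1)/β' = 34/18 = 17/9.

17/9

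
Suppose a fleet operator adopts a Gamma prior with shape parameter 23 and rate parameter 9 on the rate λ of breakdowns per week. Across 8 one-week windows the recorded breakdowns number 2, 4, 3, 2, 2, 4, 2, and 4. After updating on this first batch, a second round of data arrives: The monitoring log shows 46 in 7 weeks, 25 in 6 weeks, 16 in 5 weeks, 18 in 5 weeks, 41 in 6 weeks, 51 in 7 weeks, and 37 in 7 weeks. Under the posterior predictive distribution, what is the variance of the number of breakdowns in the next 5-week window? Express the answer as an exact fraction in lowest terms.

455/18

Total count: 2 + 4 + 3 + 2 + 2 + 4 + 2 + 4 = 23.
Total exposure: 8 weeks.
After the first batch: Gamma(23 + 23, 9 + 8) = Gamma(46, 17).
Total count: 46 + 25 + 16 + 18 + 41 + 51 + 37 = 234.
Total exposure: 7 + 6 + 5 + 5 + 6 + 7 + 7 = 43 weeks.
After the second batch: Gamma(46 + 234, 17 + 43) = Gamma(280, 60).
The posterior predictive for a window of length T is Negative Binomial with variance T·α'·(β'+T)/β'² = 5·280·65/3600 = 455/18.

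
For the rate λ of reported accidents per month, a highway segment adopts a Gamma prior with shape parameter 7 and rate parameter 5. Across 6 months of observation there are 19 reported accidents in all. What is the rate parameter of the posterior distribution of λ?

11

Total count 19 over total exposure 6 months.
Gamma(α, β) with Poisson data over total exposure Σt gives posterior Gamma(α+Σx, β+Σt) = Gamma(26, 11).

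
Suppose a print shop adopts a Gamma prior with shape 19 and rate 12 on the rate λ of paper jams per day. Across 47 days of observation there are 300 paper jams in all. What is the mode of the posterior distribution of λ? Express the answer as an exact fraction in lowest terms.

318/59

Total count 300 over total exposure 47 days.
Posterior: α' = 19 + 300 = 319, β' = 12 + 47 = 59.
Posterior mode = (α'−1)/β' = 318/59.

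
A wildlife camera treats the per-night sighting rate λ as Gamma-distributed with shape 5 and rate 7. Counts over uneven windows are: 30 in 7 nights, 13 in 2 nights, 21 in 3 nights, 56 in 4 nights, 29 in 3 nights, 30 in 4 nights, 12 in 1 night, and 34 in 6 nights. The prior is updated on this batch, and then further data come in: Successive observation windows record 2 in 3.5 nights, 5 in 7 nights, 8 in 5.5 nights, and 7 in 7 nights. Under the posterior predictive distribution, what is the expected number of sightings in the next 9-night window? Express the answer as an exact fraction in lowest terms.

189/5

Total count: 30 + 13 + 21 + 56 + 29 + 30 + 12 + 34 = 225.
Total exposure: 7 + 2 + 3 + 4 + 3 + 4 + 1 + 6 = 30 nights.
After the first batch: Gamma(5 + 225, 7 + 30) = Gamma(230, 37).
Total count: 2 + 5 + 8 + 7 = 22.
Total exposure: 3.5 + 7 + 5.5 + 7 = 23 nights.
After the second batch: Gamma(230 + 22, 37 + 23) = Gamma(252, 60).
Predictive mean over a 9-night window = T·E[λ|data] = 9·252/60 = 189/5.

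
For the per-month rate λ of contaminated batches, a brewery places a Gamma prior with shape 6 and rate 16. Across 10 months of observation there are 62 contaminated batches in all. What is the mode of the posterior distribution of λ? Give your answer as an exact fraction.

Total count 62 over total exposure 10 months.
Conjugate update: add total count to the shape and total exposure to the rate, giving Gamma(68, 26).
Posterior mode = (α'−1)/β' = 67/26.

67/26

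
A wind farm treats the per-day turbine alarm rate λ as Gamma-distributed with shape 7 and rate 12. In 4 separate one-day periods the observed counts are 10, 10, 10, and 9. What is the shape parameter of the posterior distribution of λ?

Total count: 10 + 10 + 10 + 9 = 39.
Total exposure: 4 days.
Gamma(α, β) with Poisson data over total exposure Σt gives posterior Gamma(α+Σx, β+Σt) = Gamma(46, 16).

46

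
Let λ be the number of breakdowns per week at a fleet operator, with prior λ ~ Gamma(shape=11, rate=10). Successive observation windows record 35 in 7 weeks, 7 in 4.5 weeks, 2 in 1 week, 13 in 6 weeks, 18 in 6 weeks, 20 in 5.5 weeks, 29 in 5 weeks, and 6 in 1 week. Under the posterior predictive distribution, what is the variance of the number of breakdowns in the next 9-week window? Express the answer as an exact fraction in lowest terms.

69795/2116

Total count: 35 + 7 + 2 + 13 + 18 + 20 + 29 + 6 = 130.
Total exposure: 7 + 4.5 + 1 + 6 + 6 + 5.5 + 5 + 1 = 36 weeks.
Conjugate update: add total count to the shape and total exposure to the rate, giving Gamma(141, 46).
The posterior predictive for a window of length T is Negative Binomial with variance T·α'·(β'+T)/β'² = 9·141·55/2116 = 69795/2116.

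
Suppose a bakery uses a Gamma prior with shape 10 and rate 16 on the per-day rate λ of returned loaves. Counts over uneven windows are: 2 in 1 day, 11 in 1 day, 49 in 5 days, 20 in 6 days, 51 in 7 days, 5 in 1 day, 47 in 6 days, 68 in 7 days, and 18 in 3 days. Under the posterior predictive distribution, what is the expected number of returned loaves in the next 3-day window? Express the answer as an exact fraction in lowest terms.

Total count: 2 + 11 + 49 + 20 + 51 + 5 + 47 + 68 + 18 = 271.
Total exposure: 1 + 1 + 5 + 6 + 7 + 1 + 6 + 7 + 3 = 37 days.
Gamma(α, β) with Poisson data over total exposure Σt gives posterior Gamma(α+Σx, β+Σt) = Gamma(281, 53).
Predictive mean over a 3-day window = T·E[λ|data] = 3·281/53 = 843/53.

843/53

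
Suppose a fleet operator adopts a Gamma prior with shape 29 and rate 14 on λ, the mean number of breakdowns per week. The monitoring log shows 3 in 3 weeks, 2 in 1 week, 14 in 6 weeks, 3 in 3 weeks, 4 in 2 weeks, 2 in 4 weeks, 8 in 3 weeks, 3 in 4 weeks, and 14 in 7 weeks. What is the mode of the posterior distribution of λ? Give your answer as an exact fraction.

81/47

Total count: 3 + 2 + 14 + 3 + 4 + 2 + 8 + 3 + 14 = 53.
Total exposure: 3 + 1 + 6 + 3 + 2 + 4 + 3 + 4 + 7 = 33 weeks.
Gamma(α, β) with Poisson data over total exposure Σt gives posterior Gamma(α+Σx, β+Σt) = Gamma(82, 47).
Posterior mode = (α'−1)/β' = 81/47.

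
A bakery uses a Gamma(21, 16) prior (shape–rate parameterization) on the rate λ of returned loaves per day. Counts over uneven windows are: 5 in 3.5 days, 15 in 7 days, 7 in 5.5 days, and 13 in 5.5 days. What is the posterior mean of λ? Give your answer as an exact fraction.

122/75

Total count: 5 + 15 + 7 + 13 = 40.
Total exposure: 3.5 + 7 + 5.5 + 5.5 = 21.5 days.
Conjugate update: add total count to the shape and total exposure to the rate, giving Gamma(61, 75/2).
Posterior mean = α'/β' = 61/(75/2) = 122/75.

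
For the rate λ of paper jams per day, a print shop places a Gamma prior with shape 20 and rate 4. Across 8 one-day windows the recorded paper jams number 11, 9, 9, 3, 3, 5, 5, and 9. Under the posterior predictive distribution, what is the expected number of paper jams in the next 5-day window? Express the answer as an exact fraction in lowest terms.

Total count: 11 + 9 + 9 + 3 + 3 + 5 + 5 + 9 = 54.
Total exposure: 8 days.
Posterior: α' = 20 + 54 = 74, β' = 4 + 8 = 12.
Predictive mean over a 5-day window = T·E[λ|data] = 5·74/12 = 185/6.

185/6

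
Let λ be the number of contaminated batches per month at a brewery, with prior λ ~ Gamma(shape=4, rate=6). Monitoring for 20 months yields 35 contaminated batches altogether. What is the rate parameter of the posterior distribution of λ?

26

Total count 35 over total exposure 20 months.
Posterior: α' = 4 + 35 = 39, β' = 6 + 20 = 26.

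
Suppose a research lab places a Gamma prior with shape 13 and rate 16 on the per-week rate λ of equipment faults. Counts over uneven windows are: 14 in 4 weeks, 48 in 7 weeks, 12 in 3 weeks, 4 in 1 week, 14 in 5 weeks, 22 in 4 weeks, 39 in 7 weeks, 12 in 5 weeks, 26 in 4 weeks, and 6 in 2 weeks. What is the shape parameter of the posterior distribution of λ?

Total count: 14 + 48 + 12 + 4 + 14 + 22 + 39 + 12 + 26 + 6 = 197.
Total exposure: 4 + 7 + 3 + 1 + 5 + 4 + 7 + 5 + 4 + 2 = 42 weeks.
Gamma(α, β) with Poisson data over total exposure Σt gives posterior Gamma(α+Σx, β+Σt) = Gamma(210, 58).

210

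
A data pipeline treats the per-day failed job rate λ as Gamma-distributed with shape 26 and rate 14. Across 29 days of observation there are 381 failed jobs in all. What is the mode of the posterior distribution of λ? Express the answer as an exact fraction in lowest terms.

Total count 381 over total exposure 29 days.
Gamma(α, β) with Poisson data over total exposure Σt gives posterior Gamma(α+Σx, β+Σt) = Gamma(407, 43).
Posterior mode = (α'−1)/β' = 406/43.

406/43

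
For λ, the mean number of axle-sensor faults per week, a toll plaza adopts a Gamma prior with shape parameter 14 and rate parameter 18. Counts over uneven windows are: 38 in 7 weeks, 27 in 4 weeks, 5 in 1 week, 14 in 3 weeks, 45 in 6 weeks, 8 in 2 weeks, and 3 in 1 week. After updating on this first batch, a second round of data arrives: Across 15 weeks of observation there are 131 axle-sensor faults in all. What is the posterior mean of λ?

5

Total count: 38 + 27 + 5 + 14 + 45 + 8 + 3 = 140.
Total exposure: 7 + 4 + 1 + 3 + 6 + 2 + 1 = 24 weeks.
After the first batch: Gamma(14 + 140, 18 + 24) = Gamma(154, 42).
Total count 131 over total exposure 15 weeks.
After the second batch: Gamma(154 + 131, 42 + 15) = Gamma(285, 57).
Posterior mean = α'/β' = 285/57 = 5.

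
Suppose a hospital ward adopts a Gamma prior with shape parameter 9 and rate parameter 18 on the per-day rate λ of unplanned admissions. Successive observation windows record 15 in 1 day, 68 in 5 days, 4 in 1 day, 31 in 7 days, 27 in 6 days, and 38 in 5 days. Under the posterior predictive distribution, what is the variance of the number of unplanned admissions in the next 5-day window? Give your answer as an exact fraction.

46080/1849

Total count: 15 + 68 + 4 + 31 + 27 + 38 = 183.
Total exposure: 1 + 5 + 1 + 7 + 6 + 5 = 25 days.
Gamma(α, β) with Poisson data over total exposure Σt gives posterior Gamma(α+Σx, β+Σt) = Gamma(192, 43).
The posterior predictive for a window of length T is Negative Binomial with variance T·α'·(β'+T)/β'² = 5·192·48/1849 = 46080/1849.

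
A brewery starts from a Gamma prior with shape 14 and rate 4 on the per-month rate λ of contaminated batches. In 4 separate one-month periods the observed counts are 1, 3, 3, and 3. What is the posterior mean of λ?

3

Total count: 1 + 3 + 3 + 3 = 10.
Total exposure: 4 months.
Conjugate update: add total count to the shape and total exposure to the rate, giving Gamma(24, 8).
Posterior mean = α'/β' = 24/8 = 3.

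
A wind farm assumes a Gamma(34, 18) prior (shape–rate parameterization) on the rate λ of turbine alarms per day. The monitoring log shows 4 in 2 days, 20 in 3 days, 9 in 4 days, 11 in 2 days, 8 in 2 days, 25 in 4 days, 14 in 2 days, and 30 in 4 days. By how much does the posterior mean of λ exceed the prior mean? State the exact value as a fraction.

698/369

Total count: 4 + 20 + 9 + 11 + 8 + 25 + 14 + 30 = 121.
Total exposure: 2 + 3 + 4 + 2 + 2 + 4 + 2 + 4 = 23 days.
By Gamma–Poisson conjugacy, the posterior is Gamma(α + Σx, β + Σt) = Gamma(34 + 121, 18 + 23) = Gamma(155, 41).
Posterior mean = 155/41 = 155/41; prior mean = 34/18 = 17/9. Difference = 155/41 − 17/9 = 698/369.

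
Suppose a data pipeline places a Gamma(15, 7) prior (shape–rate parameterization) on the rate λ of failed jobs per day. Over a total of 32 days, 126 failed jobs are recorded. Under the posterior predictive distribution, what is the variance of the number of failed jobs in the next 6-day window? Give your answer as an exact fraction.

Total count 126 over total exposure 32 days.
The Gamma prior is conjugate for the Poisson rate, so λ | data ~ Gamma(15+126, 7+32) = Gamma(141, 39).
The posterior predictive for a window of length T is Negative Binomial with variance T·α'·(β'+T)/β'² = 6·141·45/1521 = 4230/169.

4230/169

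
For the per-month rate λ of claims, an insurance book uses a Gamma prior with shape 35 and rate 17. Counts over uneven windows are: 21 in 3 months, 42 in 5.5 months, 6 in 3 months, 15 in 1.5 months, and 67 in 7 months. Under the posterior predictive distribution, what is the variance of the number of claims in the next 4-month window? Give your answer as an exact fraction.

30504/1369

Total count: 21 + 42 + 6 + 15 + 67 = 151.
Total exposure: 3 + 5.5 + 3 + 1.5 + 7 = 20 months.
The Gamma prior is conjugate for the Poisson rate, so λ | data ~ Gamma(35+151, 17+20) = Gamma(186, 37).
The posterior predictive for a window of length T is Negative Binomial with variance T·α'·(β'+T)/β'² = 4·186·41/1369 = 30504/1369.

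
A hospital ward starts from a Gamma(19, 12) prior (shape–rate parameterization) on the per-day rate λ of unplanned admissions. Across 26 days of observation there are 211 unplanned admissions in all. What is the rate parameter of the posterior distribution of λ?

38

Total count 211 over total exposure 26 days.
Posterior: α' = 19 + 211 = 230, β' = 12 + 26 = 38.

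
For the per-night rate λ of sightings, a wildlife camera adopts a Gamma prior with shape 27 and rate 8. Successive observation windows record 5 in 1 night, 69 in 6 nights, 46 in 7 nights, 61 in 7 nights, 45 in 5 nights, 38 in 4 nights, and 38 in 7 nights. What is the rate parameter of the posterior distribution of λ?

45

Total count: 5 + 69 + 46 + 61 + 45 + 38 + 38 = 302.
Total exposure: 1 + 6 + 7 + 7 + 5 + 4 + 7 = 37 nights.
The Gamma prior is conjugate for the Poisson rate, so λ | data ~ Gamma(27+302, 8+37) = Gamma(329, 45).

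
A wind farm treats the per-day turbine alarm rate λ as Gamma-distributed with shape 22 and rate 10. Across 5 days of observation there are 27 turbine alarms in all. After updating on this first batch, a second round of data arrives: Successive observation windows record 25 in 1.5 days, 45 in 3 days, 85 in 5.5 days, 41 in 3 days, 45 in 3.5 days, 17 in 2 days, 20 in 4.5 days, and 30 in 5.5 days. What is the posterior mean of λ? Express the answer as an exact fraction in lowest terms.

238/29

Total count 27 over total exposure 5 days.
After the first batch: Gamma(22 + 27, 10 + 5) = Gamma(49, 15).
Total count: 25 + 45 + 85 + 41 + 45 + 17 + 20 + 30 = 308.
Total exposure: 1.5 + 3 + 5.5 + 3 + 3.5 + 2 + 4.5 + 5.5 = 28.5 days.
After the second batch: Gamma(49 + 308, 15 + 28.5) = Gamma(357, 87/2).
Posterior mean = α'/β' = 357/(87/2) = 238/29.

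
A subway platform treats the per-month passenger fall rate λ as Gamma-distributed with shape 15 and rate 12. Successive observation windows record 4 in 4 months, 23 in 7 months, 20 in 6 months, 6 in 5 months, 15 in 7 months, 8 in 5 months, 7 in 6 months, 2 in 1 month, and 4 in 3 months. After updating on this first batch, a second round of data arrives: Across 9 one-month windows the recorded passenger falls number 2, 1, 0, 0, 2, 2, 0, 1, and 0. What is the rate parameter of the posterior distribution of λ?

65

Total count: 4 + 23 + 20 + 6 + 15 + 8 + 7 + 2 + 4 = 89.
Total exposure: 4 + 7 + 6 + 5 + 7 + 5 + 6 + 1 + 3 = 44 months.
After the first batch: Gamma(15 + 89, 12 + 44) = Gamma(104, 56).
Total count: 2 + 1 + 0 + 0 + 2 + 2 + 0 + 1 + 0 = 8.
Total exposure: 9 months.
After the second batch: Gamma(104 + 8, 56 + 9) = Gamma(112, 65).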